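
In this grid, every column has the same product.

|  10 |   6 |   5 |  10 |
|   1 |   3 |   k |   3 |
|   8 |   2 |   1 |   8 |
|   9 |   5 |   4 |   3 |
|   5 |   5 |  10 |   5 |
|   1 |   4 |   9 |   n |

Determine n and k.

Columns 1 and 2 each multiply to 3600, so every column has product 3600.
Column 4: 10×3×8×3×5 = 3600, so the missing entry is 3600 ÷ 3600 = 1.
Column 3: 5×1×4×10×9 = 1800, so the missing entry is 3600 ÷ 1800 = 2.

n = 1, k = 2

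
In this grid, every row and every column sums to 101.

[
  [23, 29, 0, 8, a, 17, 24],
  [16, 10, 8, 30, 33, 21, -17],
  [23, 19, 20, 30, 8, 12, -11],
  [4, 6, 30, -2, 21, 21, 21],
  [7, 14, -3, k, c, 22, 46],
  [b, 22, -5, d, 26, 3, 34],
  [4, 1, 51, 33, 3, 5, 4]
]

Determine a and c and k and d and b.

a = 0, c = 10, k = 5, d = -3, b = 24

Row 1 has 23 + 29 + 0 + 8 + 17 + 24 = 101; the blank must be 101 − 101 = 0.
Column 5 has 0 + 33 + 8 + 21 + 26 + 3 = 91; the blank must be 101 − 91 = 10.
Row 5 has 7 + 14 − 3 + 10 + 22 + 46 = 96; the blank must be 101 − 96 = 5.
Column 1 has 23 + 16 + 23 + 4 + 7 + 4 = 77; the blank must be 101 − 77 = 24.
Row 6 has 24 + 22 − 5 + 26 + 3 + 34 = 104; the blank must be 101 − 104 = -3.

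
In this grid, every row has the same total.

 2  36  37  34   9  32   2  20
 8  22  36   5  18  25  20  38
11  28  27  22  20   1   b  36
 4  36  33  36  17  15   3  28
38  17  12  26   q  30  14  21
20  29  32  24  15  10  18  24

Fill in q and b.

Rows 1 and 4 both add up to 172, so every row sums to 172.
Row 5: 38 + 17 + 12 + 26 + 30 + 14 + 21 = 158, so the missing entry is 172 − 158 = 14.
Row 3: 11 + 28 + 27 + 22 + 20 + 1 + 36 = 145, so the missing entry is 172 − 145 = 27.

q = 14, b = 27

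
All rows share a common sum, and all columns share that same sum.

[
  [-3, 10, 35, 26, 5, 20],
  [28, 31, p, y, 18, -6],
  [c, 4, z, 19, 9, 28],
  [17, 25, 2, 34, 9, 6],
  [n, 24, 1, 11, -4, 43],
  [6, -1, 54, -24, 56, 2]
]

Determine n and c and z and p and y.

n = 18, c = 27, z = 6, p = -5, y = 27

Rows 1 and 4 both sum to 93, so that's the common total.
The known cells in row 5 total 75, leaving 93 − 75 = 18 for the blank.
The known cells in column 1 total 66, leaving 93 − 66 = 27 for the blank.
The known cells in row 3 total 87, leaving 93 − 87 = 6 for the blank.
The known cells in column 3 total 98, leaving 93 − 98 = -5 for the blank.
The known cells in row 2 total 66, leaving 93 − 66 = 27 for the blank.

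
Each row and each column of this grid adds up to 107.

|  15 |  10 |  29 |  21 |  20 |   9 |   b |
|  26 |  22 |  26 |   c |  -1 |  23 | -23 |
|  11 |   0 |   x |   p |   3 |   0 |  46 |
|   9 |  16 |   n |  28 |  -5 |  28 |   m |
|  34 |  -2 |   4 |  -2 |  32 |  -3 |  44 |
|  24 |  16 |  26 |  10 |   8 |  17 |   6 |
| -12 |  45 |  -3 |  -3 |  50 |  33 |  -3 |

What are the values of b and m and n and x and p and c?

The known cells in row 1 total 104, leaving 107 − 104 = 3 for the blank.
The known cells in column 7 total 73, leaving 107 − 73 = 34 for the blank.
The known cells in row 4 total 110, leaving 107 − 110 = -3 for the blank.
The known cells in column 3 total 79, leaving 107 − 79 = 28 for the blank.
The known cells in row 3 total 88, leaving 107 − 88 = 19 for the blank.
The known cells in row 2 total 73, leaving 107 − 73 = 34 for the blank.

b = 3, m = 34, n = -3, x = 28, p = 19, c = 34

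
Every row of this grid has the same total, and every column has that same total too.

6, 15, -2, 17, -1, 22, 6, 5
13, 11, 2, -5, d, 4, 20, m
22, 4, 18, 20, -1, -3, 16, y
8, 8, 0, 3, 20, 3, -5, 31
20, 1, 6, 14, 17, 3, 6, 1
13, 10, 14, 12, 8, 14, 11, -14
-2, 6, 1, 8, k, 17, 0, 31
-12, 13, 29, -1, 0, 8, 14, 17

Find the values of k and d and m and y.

Rows 1 and 4 both sum to 68, so that's the common total.
The known cells in row 3 total 76, leaving 68 − 76 = -8 for the blank.
The known cells in column 8 total 63, leaving 68 − 63 = 5 for the blank.
The known cells in row 7 total 61, leaving 68 − 61 = 7 for the blank.
The known cells in row 2 total 50, leaving 68 − 50 = 18 for the blank.

k = 7, d = 18, m = 5, y = -8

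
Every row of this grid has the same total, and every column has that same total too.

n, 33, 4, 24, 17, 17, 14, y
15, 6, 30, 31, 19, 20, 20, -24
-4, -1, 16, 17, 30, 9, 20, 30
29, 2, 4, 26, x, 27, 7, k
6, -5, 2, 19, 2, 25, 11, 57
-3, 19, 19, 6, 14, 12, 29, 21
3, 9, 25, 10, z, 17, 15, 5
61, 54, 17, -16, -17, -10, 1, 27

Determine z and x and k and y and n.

z = 33, x = 19, k = 3, y = -2, n = 10

Rows 2 and 3 both sum to 117, so that's the common total.
Column 1 has 15 − 4 + 29 + 6 − 3 + 3 + 61 = 107; the blank must be 117 − 107 = 10.
Row 1 has 10 + 33 + 4 + 24 + 17 + 17 + 14 = 119; the blank must be 117 − 119 = -2.
Column 8 has -2 − 24 + 30 + 57 + 21 + 5 + 27 = 114; the blank must be 117 − 114 = 3.
Row 4 has 29 + 2 + 4 + 26 + 27 + 7 + 3 = 98; the blank must be 117 − 98 = 19.
Row 7 has 3 + 9 + 25 + 10 + 17 + 15 + 5 = 84; the blank must be 117 − 84 = 33.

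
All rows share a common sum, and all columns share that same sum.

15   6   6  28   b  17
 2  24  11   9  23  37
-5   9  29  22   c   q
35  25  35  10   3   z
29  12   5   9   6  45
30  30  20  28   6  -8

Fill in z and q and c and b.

z = -2, q = 17, c = 34, b = 34

Rows 2 and 5 both sum to 106, so that's the common total.
Row 1 has 15 + 6 + 6 + 28 + 17 = 72; the blank must be 106 − 72 = 34.
Column 5 has 34 + 23 + 3 + 6 + 6 = 72; the blank must be 106 − 72 = 34.
Row 3 has -5 + 9 + 29 + 22 + 34 = 89; the blank must be 106 − 89 = 17.
Row 4 has 35 + 25 + 35 + 10 + 3 = 108; the blank must be 106 − 108 = -2.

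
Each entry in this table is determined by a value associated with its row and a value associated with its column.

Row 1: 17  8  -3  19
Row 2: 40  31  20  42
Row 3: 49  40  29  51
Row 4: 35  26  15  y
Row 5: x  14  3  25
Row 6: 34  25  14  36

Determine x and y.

x = 23, y = 37

The difference between any two rows is the same in every column — this is an addition table with the headers hidden.
Row 5 minus row 1 is 3 − (-3) = 6, so its entry in column 1 is 17 + 6 = 23.
Row 4 minus row 1 is 15 − (-3) = 18, so its entry in column 4 is 19 + 18 = 37.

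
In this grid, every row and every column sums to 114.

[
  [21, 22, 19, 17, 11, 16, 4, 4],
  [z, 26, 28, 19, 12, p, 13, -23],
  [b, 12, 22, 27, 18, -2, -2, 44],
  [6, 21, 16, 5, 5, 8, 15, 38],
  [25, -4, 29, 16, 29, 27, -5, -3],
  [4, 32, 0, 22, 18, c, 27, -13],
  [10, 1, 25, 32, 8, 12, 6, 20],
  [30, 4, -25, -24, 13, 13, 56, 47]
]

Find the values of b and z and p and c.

Row 6: 4 + 32 + 0 + 22 + 18 + 27 − 13 = 90, so its missing entry is 114 − 90 = 24.
Row 3: 12 + 22 + 27 + 18 − 2 − 2 + 44 = 119, so its missing entry is 114 − 119 = -5.
Column 1: 21 − 5 + 6 + 25 + 4 + 10 + 30 = 91, so its missing entry is 114 − 91 = 23.
Row 2: 23 + 26 + 28 + 19 + 12 + 13 − 23 = 98, so its missing entry is 114 − 98 = 16.

b = -5, z = 23, p = 16, c = 24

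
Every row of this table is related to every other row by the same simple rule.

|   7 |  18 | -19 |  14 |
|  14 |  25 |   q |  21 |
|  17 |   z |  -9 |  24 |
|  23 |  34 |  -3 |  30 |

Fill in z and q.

z = 28, q = -12

The difference between any two rows is the same in every column — this is an addition table with the headers hidden.
Row 3 minus row 1 is 24 − 14 = 10, so its entry in column 2 is 18 + 10 = 28.
Row 2 minus row 1 is 21 − 14 = 7, so its entry in column 3 is -19 + 7 = -12.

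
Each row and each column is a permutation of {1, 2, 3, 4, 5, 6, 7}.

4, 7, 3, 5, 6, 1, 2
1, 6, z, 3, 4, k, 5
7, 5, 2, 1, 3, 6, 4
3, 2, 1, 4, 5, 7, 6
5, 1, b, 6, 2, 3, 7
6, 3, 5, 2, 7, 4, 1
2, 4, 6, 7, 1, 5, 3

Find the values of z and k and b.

Cell (5,3): row 5 already has {1, 2, 3, 5, 6, 7} → 4.
At (row 2, col 3): column 3 already has {1, 2, 3, 4, 5, 6}, so the value is 7.
At (row 2, col 6): row 2 already has {1, 3, 4, 5, 6, 7}, so the value is 2.

z = 7, k = 2, b = 4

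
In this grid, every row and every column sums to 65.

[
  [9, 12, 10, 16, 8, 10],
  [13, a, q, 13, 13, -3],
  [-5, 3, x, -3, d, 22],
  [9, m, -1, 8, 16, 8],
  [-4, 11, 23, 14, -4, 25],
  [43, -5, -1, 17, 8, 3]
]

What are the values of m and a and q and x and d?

m = 25, a = 19, q = 10, x = 24, d = 24

Column 5: 8 + 13 + 16 − 4 + 8 = 41, so its missing entry is 65 − 41 = 24.
Row 4: 9 − 1 + 8 + 16 + 8 = 40, so its missing entry is 65 − 40 = 25.
Column 2: 12 + 3 + 25 + 11 − 5 = 46, so its missing entry is 65 − 46 = 19.
Row 2: 13 + 19 + 13 + 13 − 3 = 55, so its missing entry is 65 − 55 = 10.
Row 3: -5 + 3 − 3 + 24 + 22 = 41, so its missing entry is 65 − 41 = 24.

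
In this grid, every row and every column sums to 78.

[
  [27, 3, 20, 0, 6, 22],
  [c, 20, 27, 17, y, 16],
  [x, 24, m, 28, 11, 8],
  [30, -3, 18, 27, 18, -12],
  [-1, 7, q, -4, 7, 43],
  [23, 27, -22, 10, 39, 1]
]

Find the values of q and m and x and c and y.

q = 26, m = 9, x = -2, c = 1, y = -3

Column 5 has 6 + 11 + 18 + 7 + 39 = 81; the blank must be 78 − 81 = -3.
Row 5 has -1 + 7 − 4 + 7 + 43 = 52; the blank must be 78 − 52 = 26.
Column 3 has 20 + 27 + 18 + 26 − 22 = 69; the blank must be 78 − 69 = 9.
Row 3 has 24 + 9 + 28 + 11 + 8 = 80; the blank must be 78 − 80 = -2.
Row 2 has 20 + 27 + 17 − 3 + 16 = 77; the blank must be 78 − 77 = 1.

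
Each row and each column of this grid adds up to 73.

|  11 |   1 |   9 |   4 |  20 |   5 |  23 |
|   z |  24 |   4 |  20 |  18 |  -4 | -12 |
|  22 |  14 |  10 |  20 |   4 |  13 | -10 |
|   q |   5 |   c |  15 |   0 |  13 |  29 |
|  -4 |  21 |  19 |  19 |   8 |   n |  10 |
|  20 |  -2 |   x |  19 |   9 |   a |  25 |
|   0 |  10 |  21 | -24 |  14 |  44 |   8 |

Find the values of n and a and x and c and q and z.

The known cells in row 5 total 73, leaving 73 − 73 = 0 for the blank.
The known cells in column 6 total 71, leaving 73 − 71 = 2 for the blank.
The known cells in row 2 total 50, leaving 73 − 50 = 23 for the blank.
The known cells in column 1 total 72, leaving 73 − 72 = 1 for the blank.
The known cells in row 4 total 63, leaving 73 − 63 = 10 for the blank.
The known cells in row 6 total 73, leaving 73 − 73 = 0 for the blank.

n = 0, a = 2, x = 0, c = 10, q = 1, z = 23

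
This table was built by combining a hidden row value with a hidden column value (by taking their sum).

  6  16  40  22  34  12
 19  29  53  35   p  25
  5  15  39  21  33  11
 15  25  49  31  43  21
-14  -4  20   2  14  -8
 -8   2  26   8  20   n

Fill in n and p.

The difference between any two rows is the same in every column — this is an addition table with the headers hidden.
Row 6 minus row 1 is 8 − 22 = -14, so its entry in column 6 is 12 + (-14) = -2.
Row 2 minus row 1 is 35 − 22 = 13, so its entry in column 5 is 34 + 13 = 47.

n = -2, p = 47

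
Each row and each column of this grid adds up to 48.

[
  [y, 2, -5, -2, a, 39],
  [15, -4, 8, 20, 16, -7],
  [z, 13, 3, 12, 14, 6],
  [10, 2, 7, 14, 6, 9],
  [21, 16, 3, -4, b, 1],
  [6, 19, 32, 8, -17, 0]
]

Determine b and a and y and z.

The known cells in row 5 total 37, leaving 48 − 37 = 11 for the blank.
The known cells in column 5 total 30, leaving 48 − 30 = 18 for the blank.
The known cells in row 3 total 48, leaving 48 − 48 = 0 for the blank.
The known cells in row 1 total 52, leaving 48 − 52 = -4 for the blank.

b = 11, a = 18, y = -4, z = 0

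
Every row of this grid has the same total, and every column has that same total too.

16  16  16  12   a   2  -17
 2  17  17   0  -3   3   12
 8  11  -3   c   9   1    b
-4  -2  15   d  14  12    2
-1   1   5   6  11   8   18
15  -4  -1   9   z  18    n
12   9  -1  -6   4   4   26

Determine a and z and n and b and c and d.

Rows 2 and 5 both sum to 48, so that's the common total.
The known cells in row 1 total 45, leaving 48 − 45 = 3 for the blank.
The known cells in column 5 total 38, leaving 48 − 38 = 10 for the blank.
The known cells in row 4 total 37, leaving 48 − 37 = 11 for the blank.
The known cells in column 4 total 32, leaving 48 − 32 = 16 for the blank.
The known cells in row 3 total 42, leaving 48 − 42 = 6 for the blank.
The known cells in row 6 total 47, leaving 48 − 47 = 1 for the blank.

a = 3, z = 10, n = 1, b = 6, c = 16, d = 11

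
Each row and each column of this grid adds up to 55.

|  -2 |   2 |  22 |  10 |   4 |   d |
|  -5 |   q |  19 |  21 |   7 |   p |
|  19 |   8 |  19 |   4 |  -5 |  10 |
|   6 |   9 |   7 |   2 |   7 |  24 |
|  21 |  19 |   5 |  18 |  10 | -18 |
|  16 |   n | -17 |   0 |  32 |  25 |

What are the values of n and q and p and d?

Row 6 has 16 − 17 + 0 + 32 + 25 = 56; the blank must be 55 − 56 = -1.
Column 2 has 2 + 8 + 9 + 19 − 1 = 37; the blank must be 55 − 37 = 18.
Row 1 has -2 + 2 + 22 + 10 + 4 = 36; the blank must be 55 − 36 = 19.
Row 2 has -5 + 18 + 19 + 21 + 7 = 60; the blank must be 55 − 60 = -5.

n = -1, q = 18, p = -5, d = 19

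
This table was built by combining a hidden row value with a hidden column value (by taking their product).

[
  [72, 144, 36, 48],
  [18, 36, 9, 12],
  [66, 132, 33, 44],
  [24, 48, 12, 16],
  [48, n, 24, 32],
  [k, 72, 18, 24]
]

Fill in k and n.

Each row is a constant multiple of every other row — this is a multiplication table with the headers hidden.
Row 6 is 18/36 = 1/2 times row 1, so its entry in column 1 is 72 × 1/2 = 36.
Row 5 is 24/36 = 2/3 times row 1, so its entry in column 2 is 144 × 2/3 = 96.

k = 36, n = 96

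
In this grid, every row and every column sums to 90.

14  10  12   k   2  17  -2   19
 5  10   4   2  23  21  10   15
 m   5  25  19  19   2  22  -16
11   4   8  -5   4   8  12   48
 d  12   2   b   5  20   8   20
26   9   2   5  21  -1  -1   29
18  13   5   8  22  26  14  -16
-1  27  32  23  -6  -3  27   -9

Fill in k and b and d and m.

k = 18, b = 20, d = 3, m = 14

The known cells in row 1 total 72, leaving 90 − 72 = 18 for the blank.
The known cells in row 3 total 76, leaving 90 − 76 = 14 for the blank.
The known cells in column 1 total 87, leaving 90 − 87 = 3 for the blank.
The known cells in row 5 total 70, leaving 90 − 70 = 20 for the blank.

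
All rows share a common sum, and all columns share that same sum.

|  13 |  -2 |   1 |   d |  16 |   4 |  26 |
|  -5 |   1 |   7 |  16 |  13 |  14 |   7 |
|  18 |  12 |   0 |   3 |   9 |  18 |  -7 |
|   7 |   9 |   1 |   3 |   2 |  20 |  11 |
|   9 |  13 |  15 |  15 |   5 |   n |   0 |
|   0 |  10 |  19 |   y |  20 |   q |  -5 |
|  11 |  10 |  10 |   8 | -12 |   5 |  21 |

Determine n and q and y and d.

n = -4, q = -4, y = 13, d = -5

Rows 2 and 3 both sum to 53, so that's the common total.
Row 5 has 9 + 13 + 15 + 15 + 5 + 0 = 57; the blank must be 53 − 57 = -4.
Column 6 has 4 + 14 + 18 + 20 − 4 + 5 = 57; the blank must be 53 − 57 = -4.
Row 6 has 0 + 10 + 19 + 20 − 4 − 5 = 40; the blank must be 53 − 40 = 13.
Row 1 has 13 − 2 + 1 + 16 + 4 + 26 = 58; the blank must be 53 − 58 = -5.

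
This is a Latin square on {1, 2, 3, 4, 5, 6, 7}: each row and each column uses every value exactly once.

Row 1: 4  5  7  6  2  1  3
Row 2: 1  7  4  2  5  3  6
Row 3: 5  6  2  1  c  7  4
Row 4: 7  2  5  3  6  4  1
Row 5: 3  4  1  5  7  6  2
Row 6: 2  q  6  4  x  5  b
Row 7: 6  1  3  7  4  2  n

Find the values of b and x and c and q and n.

For row 3, column 5: row 3 already has {1, 2, 4, 5, 6, 7}; that leaves 3.
For row 6, column 5: column 5 already has {2, 3, 4, 5, 6, 7}; that leaves 1.
Cell (6,2): column 2 already has {1, 2, 4, 5, 6, 7} → 3.
For row 6, column 7: row 6 already has {1, 2, 3, 4, 5, 6}; that leaves 7.
For row 7, column 7: row 7 already has {1, 2, 3, 4, 6, 7}; that leaves 5.

b = 7, x = 1, c = 3, q = 3, n = 5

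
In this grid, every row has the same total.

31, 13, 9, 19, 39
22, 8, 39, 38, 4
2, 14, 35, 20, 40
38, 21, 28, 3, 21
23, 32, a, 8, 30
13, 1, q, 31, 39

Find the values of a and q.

Row 1 sums to 111 and so does row 2; that's the common total.
In row 5 the known cells total 93, leaving 111 − 93 = 18.
In row 6 the known cells total 84, leaving 111 − 84 = 27.

a = 18, q = 27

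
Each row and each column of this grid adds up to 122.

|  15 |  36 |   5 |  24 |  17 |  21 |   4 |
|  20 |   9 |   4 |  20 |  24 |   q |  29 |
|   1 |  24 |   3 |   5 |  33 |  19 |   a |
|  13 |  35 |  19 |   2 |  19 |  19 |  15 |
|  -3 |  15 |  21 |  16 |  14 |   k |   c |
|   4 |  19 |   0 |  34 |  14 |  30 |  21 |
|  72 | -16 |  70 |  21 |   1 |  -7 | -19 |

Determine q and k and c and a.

Row 3: 1 + 24 + 3 + 5 + 33 + 19 = 85, so its missing entry is 122 − 85 = 37.
Column 7: 4 + 29 + 37 + 15 + 21 − 19 = 87, so its missing entry is 122 − 87 = 35.
Row 5: -3 + 15 + 21 + 16 + 14 + 35 = 98, so its missing entry is 122 − 98 = 24.
Row 2: 20 + 9 + 4 + 20 + 24 + 29 = 106, so its missing entry is 122 − 106 = 16.

q = 16, k = 24, c = 35, a = 37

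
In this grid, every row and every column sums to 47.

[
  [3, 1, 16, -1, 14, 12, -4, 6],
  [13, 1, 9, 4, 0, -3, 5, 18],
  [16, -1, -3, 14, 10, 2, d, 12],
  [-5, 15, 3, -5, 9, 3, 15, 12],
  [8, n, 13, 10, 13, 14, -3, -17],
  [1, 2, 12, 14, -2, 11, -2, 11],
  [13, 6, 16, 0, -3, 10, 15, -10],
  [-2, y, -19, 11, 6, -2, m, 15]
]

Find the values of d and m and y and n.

d = -3, m = 24, y = 14, n = 9

The known cells in row 3 total 50, leaving 47 − 50 = -3 for the blank.
The known cells in column 7 total 23, leaving 47 − 23 = 24 for the blank.
The known cells in row 8 total 33, leaving 47 − 33 = 14 for the blank.
The known cells in row 5 total 38, leaving 47 − 38 = 9 for the blank.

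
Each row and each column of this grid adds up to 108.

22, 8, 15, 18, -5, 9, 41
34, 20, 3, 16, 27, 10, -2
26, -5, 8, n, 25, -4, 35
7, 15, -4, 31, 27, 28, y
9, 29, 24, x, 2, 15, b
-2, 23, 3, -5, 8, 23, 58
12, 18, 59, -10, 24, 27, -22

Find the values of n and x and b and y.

n = 23, x = 35, b = -6, y = 4

Row 3: 26 − 5 + 8 + 25 − 4 + 35 = 85, so its missing entry is 108 − 85 = 23.
Row 4: 7 + 15 − 4 + 31 + 27 + 28 = 104, so its missing entry is 108 − 104 = 4.
Column 7: 41 − 2 + 35 + 4 + 58 − 22 = 114, so its missing entry is 108 − 114 = -6.
Row 5: 9 + 29 + 24 + 2 + 15 − 6 = 73, so its missing entry is 108 − 73 = 35.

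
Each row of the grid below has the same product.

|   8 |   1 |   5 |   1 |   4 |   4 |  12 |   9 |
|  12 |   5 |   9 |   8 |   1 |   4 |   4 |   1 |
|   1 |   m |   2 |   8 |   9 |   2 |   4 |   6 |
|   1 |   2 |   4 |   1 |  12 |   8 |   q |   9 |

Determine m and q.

Rows 1 and 2 each multiply to 69120, so every row has product 69120.
Row 3: 1×2×8×9×2×4×6 = 6912, so the missing entry is 69120 ÷ 6912 = 10.
Row 4: 1×2×4×1×12×8×9 = 6912, so the missing entry is 69120 ÷ 6912 = 10.

m = 10, q = 10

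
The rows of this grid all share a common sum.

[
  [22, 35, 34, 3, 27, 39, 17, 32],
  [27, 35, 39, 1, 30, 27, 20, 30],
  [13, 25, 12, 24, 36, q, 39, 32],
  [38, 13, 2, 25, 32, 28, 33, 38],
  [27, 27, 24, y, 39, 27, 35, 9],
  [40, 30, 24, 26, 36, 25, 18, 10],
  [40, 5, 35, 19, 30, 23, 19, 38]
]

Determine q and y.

The complete rows each total 209.
Row 3 is missing 209 − 181 = 28 (since 13 + 25 + 12 + 24 + 36 + 39 + 32 = 181).
Row 5 is missing 209 − 188 = 21 (since 27 + 27 + 24 + 39 + 27 + 35 + 9 = 188).

q = 28, y = 21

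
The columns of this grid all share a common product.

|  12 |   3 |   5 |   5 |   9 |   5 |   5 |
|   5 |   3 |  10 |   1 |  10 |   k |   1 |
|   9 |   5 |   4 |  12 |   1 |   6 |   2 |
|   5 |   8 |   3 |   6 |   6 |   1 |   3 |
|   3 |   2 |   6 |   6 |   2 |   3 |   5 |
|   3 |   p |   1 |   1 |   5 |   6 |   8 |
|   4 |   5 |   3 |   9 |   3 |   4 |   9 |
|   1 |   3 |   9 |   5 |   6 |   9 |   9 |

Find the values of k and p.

Columns 3 and 4 each multiply to 97200, so every column has product 97200.
Column 6: 5×6×1×3×6×4×9 = 19440, so the missing entry is 97200 ÷ 19440 = 5.
Column 2: 3×3×5×8×2×5×3 = 10800, so the missing entry is 97200 ÷ 10800 = 9.

k = 5, p = 9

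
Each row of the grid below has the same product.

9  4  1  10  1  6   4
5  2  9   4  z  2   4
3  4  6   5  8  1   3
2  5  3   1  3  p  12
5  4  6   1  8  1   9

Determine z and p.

Rows 1 and 3 each multiply to 8640, so every row has product 8640.
Row 2: 5×2×9×4×2×4 = 2880, so the missing entry is 8640 ÷ 2880 = 3.
Row 4: 2×5×3×1×3×12 = 1080, so the missing entry is 8640 ÷ 1080 = 8.

z = 3, p = 8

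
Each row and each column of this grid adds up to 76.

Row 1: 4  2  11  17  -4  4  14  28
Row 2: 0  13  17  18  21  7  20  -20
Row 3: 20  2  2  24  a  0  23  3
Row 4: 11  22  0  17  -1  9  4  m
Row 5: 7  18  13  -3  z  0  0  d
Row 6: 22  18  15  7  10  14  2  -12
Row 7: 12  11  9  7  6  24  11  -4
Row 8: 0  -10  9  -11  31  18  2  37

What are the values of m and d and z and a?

Row 4 has 11 + 22 + 0 + 17 − 1 + 9 + 4 = 62; the blank must be 76 − 62 = 14.
Row 3 has 20 + 2 + 2 + 24 + 0 + 23 + 3 = 74; the blank must be 76 − 74 = 2.
Column 5 has -4 + 21 + 2 − 1 + 10 + 6 + 31 = 65; the blank must be 76 − 65 = 11.
Row 5 has 7 + 18 + 13 − 3 + 11 + 0 + 0 = 46; the blank must be 76 − 46 = 30.

m = 14, d = 30, z = 11, a = 2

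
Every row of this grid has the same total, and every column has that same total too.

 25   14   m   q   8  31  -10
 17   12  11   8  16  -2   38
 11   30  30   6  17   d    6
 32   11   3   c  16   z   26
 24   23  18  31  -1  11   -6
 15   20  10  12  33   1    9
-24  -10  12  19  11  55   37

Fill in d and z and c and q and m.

d = 0, z = 4, c = 8, q = 16, m = 16

Rows 2 and 5 both sum to 100, so that's the common total.
The known cells in column 3 total 84, leaving 100 − 84 = 16 for the blank.
The known cells in row 1 total 84, leaving 100 − 84 = 16 for the blank.
The known cells in column 4 total 92, leaving 100 − 92 = 8 for the blank.
The known cells in row 3 total 100, leaving 100 − 100 = 0 for the blank.
The known cells in row 4 total 96, leaving 100 − 96 = 4 for the blank.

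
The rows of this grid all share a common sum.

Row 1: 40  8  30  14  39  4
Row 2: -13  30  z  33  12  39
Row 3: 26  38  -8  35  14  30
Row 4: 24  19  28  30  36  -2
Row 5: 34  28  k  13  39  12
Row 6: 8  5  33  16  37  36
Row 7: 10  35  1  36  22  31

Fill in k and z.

k = 9, z = 34

The complete rows each total 135.
Row 5 is missing 135 − 126 = 9 (since 34 + 28 + 13 + 39 + 12 = 126).
Row 2 is missing 135 − 101 = 34 (since -13 + 30 + 33 + 12 + 39 = 101).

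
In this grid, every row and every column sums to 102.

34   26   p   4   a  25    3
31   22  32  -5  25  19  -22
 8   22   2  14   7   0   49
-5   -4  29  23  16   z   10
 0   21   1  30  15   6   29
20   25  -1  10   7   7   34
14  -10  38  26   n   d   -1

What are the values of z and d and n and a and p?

z = 33, d = 12, n = 23, a = 9, p = 1

The known cells in column 3 total 101, leaving 102 − 101 = 1 for the blank.
The known cells in row 1 total 93, leaving 102 − 93 = 9 for the blank.
The known cells in column 5 total 79, leaving 102 − 79 = 23 for the blank.
The known cells in row 7 total 90, leaving 102 − 90 = 12 for the blank.
The known cells in row 4 total 69, leaving 102 − 69 = 33 for the blank.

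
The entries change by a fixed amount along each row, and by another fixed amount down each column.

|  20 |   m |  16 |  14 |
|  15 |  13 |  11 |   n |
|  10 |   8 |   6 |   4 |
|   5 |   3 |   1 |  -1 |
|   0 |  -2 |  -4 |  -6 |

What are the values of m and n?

m = 18, n = 9

Along each row the entries change by -2 per step; down each column they change by -5.
Row 1: from 20 at column 1, stepping by -2 to column 2 gives 18.
Row 2: from 15 at column 1, stepping by -2 to column 4 gives 9.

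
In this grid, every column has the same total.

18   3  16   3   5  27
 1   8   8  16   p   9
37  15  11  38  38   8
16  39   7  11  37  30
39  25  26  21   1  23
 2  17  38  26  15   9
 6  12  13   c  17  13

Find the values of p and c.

p = 6, c = 4

Column 2 sums to 119 and so does column 3; that's the common total.
In column 5 the known cells total 113, leaving 119 − 113 = 6.
In column 4 the known cells total 115, leaving 119 − 115 = 4.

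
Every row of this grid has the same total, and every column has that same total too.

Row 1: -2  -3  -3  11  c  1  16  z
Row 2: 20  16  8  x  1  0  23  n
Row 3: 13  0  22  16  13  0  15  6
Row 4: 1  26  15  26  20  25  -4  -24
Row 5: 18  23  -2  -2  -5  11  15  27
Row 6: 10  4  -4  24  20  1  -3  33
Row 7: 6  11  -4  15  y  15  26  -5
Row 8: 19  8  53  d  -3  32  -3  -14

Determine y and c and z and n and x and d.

Rows 3 and 4 both sum to 85, so that's the common total.
The known cells in row 7 total 64, leaving 85 − 64 = 21 for the blank.
The known cells in column 5 total 67, leaving 85 − 67 = 18 for the blank.
The known cells in row 1 total 38, leaving 85 − 38 = 47 for the blank.
The known cells in row 8 total 92, leaving 85 − 92 = -7 for the blank.
The known cells in column 8 total 70, leaving 85 − 70 = 15 for the blank.
The known cells in row 2 total 83, leaving 85 − 83 = 2 for the blank.

y = 21, c = 18, z = 47, n = 15, x = 2, d = -7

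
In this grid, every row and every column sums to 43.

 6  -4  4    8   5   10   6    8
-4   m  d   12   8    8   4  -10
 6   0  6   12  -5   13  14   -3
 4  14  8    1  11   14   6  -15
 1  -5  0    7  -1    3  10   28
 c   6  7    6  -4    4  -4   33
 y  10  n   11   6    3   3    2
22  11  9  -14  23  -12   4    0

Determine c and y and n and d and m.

Column 2: -4 + 0 + 14 − 5 + 6 + 10 + 11 = 32, so its missing entry is 43 − 32 = 11.
Row 2: -4 + 11 + 12 + 8 + 8 + 4 − 10 = 29, so its missing entry is 43 − 29 = 14.
Column 3: 4 + 14 + 6 + 8 + 0 + 7 + 9 = 48, so its missing entry is 43 − 48 = -5.
Row 6: 6 + 7 + 6 − 4 + 4 − 4 + 33 = 48, so its missing entry is 43 − 48 = -5.
Row 7: 10 − 5 + 11 + 6 + 3 + 3 + 2 = 30, so its missing entry is 43 − 30 = 13.

c = -5, y = 13, n = -5, d = 14, m = 11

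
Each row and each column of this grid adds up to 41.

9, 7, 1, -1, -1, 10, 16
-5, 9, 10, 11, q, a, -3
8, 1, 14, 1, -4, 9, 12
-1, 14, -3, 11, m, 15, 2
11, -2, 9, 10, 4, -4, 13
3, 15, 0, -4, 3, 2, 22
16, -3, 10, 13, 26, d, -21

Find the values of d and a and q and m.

Row 4: -1 + 14 − 3 + 11 + 15 + 2 = 38, so its missing entry is 41 − 38 = 3.
Column 5: -1 − 4 + 3 + 4 + 3 + 26 = 31, so its missing entry is 41 − 31 = 10.
Row 7: 16 − 3 + 10 + 13 + 26 − 21 = 41, so its missing entry is 41 − 41 = 0.
Row 2: -5 + 9 + 10 + 11 + 10 − 3 = 32, so its missing entry is 41 − 32 = 9.

d = 0, a = 9, q = 10, m = 3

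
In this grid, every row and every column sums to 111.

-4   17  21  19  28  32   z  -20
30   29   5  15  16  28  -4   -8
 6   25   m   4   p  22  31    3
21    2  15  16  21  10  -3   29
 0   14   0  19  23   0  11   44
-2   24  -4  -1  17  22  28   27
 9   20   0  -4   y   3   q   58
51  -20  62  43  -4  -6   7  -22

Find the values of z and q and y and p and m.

The known cells in row 1 total 93, leaving 111 − 93 = 18 for the blank.
The known cells in column 3 total 99, leaving 111 − 99 = 12 for the blank.
The known cells in row 3 total 103, leaving 111 − 103 = 8 for the blank.
The known cells in column 5 total 109, leaving 111 − 109 = 2 for the blank.
The known cells in row 7 total 88, leaving 111 − 88 = 23 for the blank.

z = 18, q = 23, y = 2, p = 8, m = 12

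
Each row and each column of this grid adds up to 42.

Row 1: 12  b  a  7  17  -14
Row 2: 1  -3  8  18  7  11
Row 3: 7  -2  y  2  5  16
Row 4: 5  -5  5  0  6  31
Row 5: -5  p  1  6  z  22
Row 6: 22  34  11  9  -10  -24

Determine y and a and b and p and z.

y = 14, a = 3, b = 17, p = 1, z = 17

Column 5 has 17 + 7 + 5 + 6 − 10 = 25; the blank must be 42 − 25 = 17.
Row 3 has 7 − 2 + 2 + 5 + 16 = 28; the blank must be 42 − 28 = 14.
Column 3 has 8 + 14 + 5 + 1 + 11 = 39; the blank must be 42 − 39 = 3.
Row 1 has 12 + 3 + 7 + 17 − 14 = 25; the blank must be 42 − 25 = 17.
Row 5 has -5 + 1 + 6 + 17 + 22 = 41; the blank must be 42 − 41 = 1.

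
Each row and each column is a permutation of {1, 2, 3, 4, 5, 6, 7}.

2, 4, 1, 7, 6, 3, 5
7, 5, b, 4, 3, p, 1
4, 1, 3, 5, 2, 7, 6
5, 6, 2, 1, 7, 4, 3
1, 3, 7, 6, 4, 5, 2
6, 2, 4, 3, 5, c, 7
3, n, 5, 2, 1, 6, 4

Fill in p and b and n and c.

For row 7, column 2: row 7 already has {1, 2, 3, 4, 5, 6}; that leaves 7.
At (row 2, col 3): column 3 already has {1, 2, 3, 4, 5, 7}, so the value is 6.
Cell (6,6): row 6 already has {2, 3, 4, 5, 6, 7} → 1.
At (row 2, col 6): row 2 already has {1, 3, 4, 5, 6, 7}, so the value is 2.

p = 2, b = 6, n = 7, c = 1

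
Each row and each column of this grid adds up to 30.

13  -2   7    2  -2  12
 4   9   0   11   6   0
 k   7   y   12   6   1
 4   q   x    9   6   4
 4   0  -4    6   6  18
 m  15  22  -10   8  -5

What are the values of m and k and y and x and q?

m = 0, k = 5, y = -1, x = 6, q = 1

The known cells in column 2 total 29, leaving 30 − 29 = 1 for the blank.
The known cells in row 6 total 30, leaving 30 − 30 = 0 for the blank.
The known cells in column 1 total 25, leaving 30 − 25 = 5 for the blank.
The known cells in row 3 total 31, leaving 30 − 31 = -1 for the blank.
The known cells in row 4 total 24, leaving 30 − 24 = 6 for the blank.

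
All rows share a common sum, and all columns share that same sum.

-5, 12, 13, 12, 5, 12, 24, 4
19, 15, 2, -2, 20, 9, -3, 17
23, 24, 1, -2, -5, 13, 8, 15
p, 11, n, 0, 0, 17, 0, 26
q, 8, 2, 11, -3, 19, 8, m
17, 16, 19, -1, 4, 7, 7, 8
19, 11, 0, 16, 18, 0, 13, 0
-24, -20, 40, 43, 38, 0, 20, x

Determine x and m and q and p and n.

Rows 1 and 2 both sum to 77, so that's the common total.
Row 8: -24 − 20 + 40 + 43 + 38 + 0 + 20 = 97, so its missing entry is 77 − 97 = -20.
Column 3: 13 + 2 + 1 + 2 + 19 + 0 + 40 = 77, so its missing entry is 77 − 77 = 0.
Row 4: 11 + 0 + 0 + 0 + 17 + 0 + 26 = 54, so its missing entry is 77 − 54 = 23.
Column 1: -5 + 19 + 23 + 23 + 17 + 19 − 24 = 72, so its missing entry is 77 − 72 = 5.
Row 5: 5 + 8 + 2 + 11 − 3 + 19 + 8 = 50, so its missing entry is 77 − 50 = 27.

x = -20, m = 27, q = 5, p = 23, n = 0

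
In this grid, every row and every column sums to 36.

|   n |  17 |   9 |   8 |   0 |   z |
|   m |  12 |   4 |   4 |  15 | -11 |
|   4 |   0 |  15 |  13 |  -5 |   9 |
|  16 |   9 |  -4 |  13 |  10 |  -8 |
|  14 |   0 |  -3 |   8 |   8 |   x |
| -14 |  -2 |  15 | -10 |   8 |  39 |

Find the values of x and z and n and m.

x = 9, z = -2, n = 4, m = 12

The known cells in row 2 total 24, leaving 36 − 24 = 12 for the blank.
The known cells in row 5 total 27, leaving 36 − 27 = 9 for the blank.
The known cells in column 6 total 38, leaving 36 − 38 = -2 for the blank.
The known cells in row 1 total 32, leaving 36 − 32 = 4 for the blank.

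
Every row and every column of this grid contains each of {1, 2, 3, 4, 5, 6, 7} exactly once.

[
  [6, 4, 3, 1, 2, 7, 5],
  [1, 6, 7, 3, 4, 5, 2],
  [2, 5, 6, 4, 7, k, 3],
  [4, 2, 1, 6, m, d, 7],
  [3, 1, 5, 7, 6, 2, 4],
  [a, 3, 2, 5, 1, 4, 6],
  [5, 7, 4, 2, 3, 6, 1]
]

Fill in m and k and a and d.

At (row 3, col 6): row 3 already has {2, 3, 4, 5, 6, 7}, so the value is 1.
At (row 6, col 1): row 6 already has {1, 2, 3, 4, 5, 6}, so the value is 7.
Cell (4,5): column 5 already has {1, 2, 3, 4, 6, 7} → 5.
At (row 4, col 6): row 4 already has {1, 2, 4, 5, 6, 7}, so the value is 3.

m = 5, k = 1, a = 7, d = 3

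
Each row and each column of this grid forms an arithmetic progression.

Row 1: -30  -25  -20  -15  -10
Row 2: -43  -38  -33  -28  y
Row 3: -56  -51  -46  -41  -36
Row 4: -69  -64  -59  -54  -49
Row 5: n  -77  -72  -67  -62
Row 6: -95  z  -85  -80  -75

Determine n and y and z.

Along each row the entries change by 5 per step; down each column they change by -13.
Row 5: from -77 at column 2, stepping by 5 to column 1 gives -82.
Row 2: from -43 at column 1, stepping by 5 to column 5 gives -23.
Row 6: from -95 at column 1, stepping by 5 to column 2 gives -90.

n = -82, y = -23, z = -90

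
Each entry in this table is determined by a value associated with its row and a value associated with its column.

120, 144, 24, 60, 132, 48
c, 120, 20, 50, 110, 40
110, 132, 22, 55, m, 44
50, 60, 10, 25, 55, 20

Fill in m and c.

m = 121, c = 100

Each row is a constant multiple of every other row — this is a multiplication table with the headers hidden.
Row 3 is 22/24 = 11/12 times row 1, so its entry in column 5 is 132 × 11/12 = 121.
Row 2 is 20/24 = 5/6 times row 1, so its entry in column 1 is 120 × 5/6 = 100.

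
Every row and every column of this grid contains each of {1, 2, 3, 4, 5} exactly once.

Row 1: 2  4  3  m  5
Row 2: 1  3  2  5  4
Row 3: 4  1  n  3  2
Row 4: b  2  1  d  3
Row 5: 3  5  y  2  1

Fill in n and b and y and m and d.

Cell (1,4): row 1 already has {2, 3, 4, 5} → 1.
For row 5, column 3: row 5 already has {1, 2, 3, 5}; that leaves 4.
For row 4, column 1: column 1 already has {1, 2, 3, 4}; that leaves 5.
For row 4, column 4: row 4 already has {1, 2, 3, 5}; that leaves 4.
At (row 3, col 3): row 3 already has {1, 2, 3, 4}, so the value is 5.

n = 5, b = 5, y = 4, m = 1, d = 4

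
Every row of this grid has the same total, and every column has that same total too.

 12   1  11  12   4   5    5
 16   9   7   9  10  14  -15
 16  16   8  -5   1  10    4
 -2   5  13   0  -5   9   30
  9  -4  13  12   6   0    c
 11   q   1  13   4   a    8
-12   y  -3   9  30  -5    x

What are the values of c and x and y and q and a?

c = 14, x = 4, y = 27, q = -4, a = 17

Rows 1 and 2 both sum to 50, so that's the common total.
Column 6: 5 + 14 + 10 + 9 + 0 − 5 = 33, so its missing entry is 50 − 33 = 17.
Row 5: 9 − 4 + 13 + 12 + 6 + 0 = 36, so its missing entry is 50 − 36 = 14.
Row 6: 11 + 1 + 13 + 4 + 17 + 8 = 54, so its missing entry is 50 − 54 = -4.
Column 2: 1 + 9 + 16 + 5 − 4 − 4 = 23, so its missing entry is 50 − 23 = 27.
Row 7: -12 + 27 − 3 + 9 + 30 − 5 = 46, so its missing entry is 50 − 46 = 4.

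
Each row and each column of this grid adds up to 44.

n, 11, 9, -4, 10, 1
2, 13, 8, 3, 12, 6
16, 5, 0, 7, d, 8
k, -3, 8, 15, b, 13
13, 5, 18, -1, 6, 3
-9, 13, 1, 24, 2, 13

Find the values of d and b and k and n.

d = 8, b = 6, k = 5, n = 17

The known cells in row 1 total 27, leaving 44 − 27 = 17 for the blank.
The known cells in row 3 total 36, leaving 44 − 36 = 8 for the blank.
The known cells in column 5 total 38, leaving 44 − 38 = 6 for the blank.
The known cells in row 4 total 39, leaving 44 − 39 = 5 for the blank.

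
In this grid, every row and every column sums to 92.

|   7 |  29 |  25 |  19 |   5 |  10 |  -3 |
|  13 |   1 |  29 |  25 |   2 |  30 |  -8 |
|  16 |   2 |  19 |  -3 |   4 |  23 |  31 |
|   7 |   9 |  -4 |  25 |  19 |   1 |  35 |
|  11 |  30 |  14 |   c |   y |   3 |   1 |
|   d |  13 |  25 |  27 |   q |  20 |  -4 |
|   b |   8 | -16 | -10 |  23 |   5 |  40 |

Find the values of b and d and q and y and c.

Column 4 has 19 + 25 − 3 + 25 + 27 − 10 = 83; the blank must be 92 − 83 = 9.
Row 5 has 11 + 30 + 14 + 9 + 3 + 1 = 68; the blank must be 92 − 68 = 24.
Column 5 has 5 + 2 + 4 + 19 + 24 + 23 = 77; the blank must be 92 − 77 = 15.
Row 6 has 13 + 25 + 27 + 15 + 20 − 4 = 96; the blank must be 92 − 96 = -4.
Row 7 has 8 − 16 − 10 + 23 + 5 + 40 = 50; the blank must be 92 − 50 = 42.

b = 42, d = -4, q = 15, y = 24, c = 9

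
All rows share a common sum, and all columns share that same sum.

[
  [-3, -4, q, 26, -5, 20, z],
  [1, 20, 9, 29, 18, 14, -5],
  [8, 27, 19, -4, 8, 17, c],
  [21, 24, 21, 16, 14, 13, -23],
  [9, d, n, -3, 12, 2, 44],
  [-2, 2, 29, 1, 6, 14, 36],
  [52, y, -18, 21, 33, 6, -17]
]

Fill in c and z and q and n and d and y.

c = 11, z = 40, q = 12, n = 14, d = 8, y = 9

Rows 2 and 4 both sum to 86, so that's the common total.
Row 7 has 52 − 18 + 21 + 33 + 6 − 17 = 77; the blank must be 86 − 77 = 9.
Row 3 has 8 + 27 + 19 − 4 + 8 + 17 = 75; the blank must be 86 − 75 = 11.
Column 7 has -5 + 11 − 23 + 44 + 36 − 17 = 46; the blank must be 86 − 46 = 40.
Row 1 has -3 − 4 + 26 − 5 + 20 + 40 = 74; the blank must be 86 − 74 = 12.
Column 3 has 12 + 9 + 19 + 21 + 29 − 18 = 72; the blank must be 86 − 72 = 14.
Row 5 has 9 + 14 − 3 + 12 + 2 + 44 = 78; the blank must be 86 − 78 = 8.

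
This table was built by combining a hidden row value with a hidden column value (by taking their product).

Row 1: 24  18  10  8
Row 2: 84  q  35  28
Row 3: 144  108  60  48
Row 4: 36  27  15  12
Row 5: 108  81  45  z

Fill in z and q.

Each row is a constant multiple of every other row — this is a multiplication table with the headers hidden.
Row 5 is 45/10 = 9/2 times row 1, so its entry in column 4 is 8 × 9/2 = 36.
Row 2 is 35/10 = 7/2 times row 1, so its entry in column 2 is 18 × 7/2 = 63.

z = 36, q = 63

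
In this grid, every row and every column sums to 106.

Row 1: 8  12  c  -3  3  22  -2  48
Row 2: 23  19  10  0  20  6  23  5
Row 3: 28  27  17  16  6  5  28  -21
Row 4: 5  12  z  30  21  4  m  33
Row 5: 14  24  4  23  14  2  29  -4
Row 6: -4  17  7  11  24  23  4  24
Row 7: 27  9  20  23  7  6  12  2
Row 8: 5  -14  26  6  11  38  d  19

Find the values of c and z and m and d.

Row 1 has 8 + 12 − 3 + 3 + 22 − 2 + 48 = 88; the blank must be 106 − 88 = 18.
Row 8 has 5 − 14 + 26 + 6 + 11 + 38 + 19 = 91; the blank must be 106 − 91 = 15.
Column 3 has 18 + 10 + 17 + 4 + 7 + 20 + 26 = 102; the blank must be 106 − 102 = 4.
Row 4 has 5 + 12 + 4 + 30 + 21 + 4 + 33 = 109; the blank must be 106 − 109 = -3.

c = 18, z = 4, m = -3, d = 15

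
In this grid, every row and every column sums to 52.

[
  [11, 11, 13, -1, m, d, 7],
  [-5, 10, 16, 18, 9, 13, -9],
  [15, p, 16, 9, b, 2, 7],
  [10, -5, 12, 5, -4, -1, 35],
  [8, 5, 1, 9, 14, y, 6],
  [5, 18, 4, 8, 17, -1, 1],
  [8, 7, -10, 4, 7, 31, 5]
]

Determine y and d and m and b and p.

y = 9, d = -1, m = 12, b = -3, p = 6

Column 2: 11 + 10 − 5 + 5 + 18 + 7 = 46, so its missing entry is 52 − 46 = 6.
Row 3: 15 + 6 + 16 + 9 + 2 + 7 = 55, so its missing entry is 52 − 55 = -3.
Column 5: 9 − 3 − 4 + 14 + 17 + 7 = 40, so its missing entry is 52 − 40 = 12.
Row 5: 8 + 5 + 1 + 9 + 14 + 6 = 43, so its missing entry is 52 − 43 = 9.
Row 1: 11 + 11 + 13 − 1 + 12 + 7 = 53, so its missing entry is 52 − 53 = -1.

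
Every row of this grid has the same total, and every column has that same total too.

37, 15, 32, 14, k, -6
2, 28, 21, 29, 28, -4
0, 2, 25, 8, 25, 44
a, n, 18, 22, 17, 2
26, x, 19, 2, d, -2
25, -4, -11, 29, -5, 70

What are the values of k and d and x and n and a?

Rows 2 and 3 both sum to 104, so that's the common total.
The known cells in row 1 total 92, leaving 104 − 92 = 12 for the blank.
The known cells in column 5 total 77, leaving 104 − 77 = 27 for the blank.
The known cells in column 1 total 90, leaving 104 − 90 = 14 for the blank.
The known cells in row 4 total 73, leaving 104 − 73 = 31 for the blank.
The known cells in row 5 total 72, leaving 104 − 72 = 32 for the blank.

k = 12, d = 27, x = 32, n = 31, a = 14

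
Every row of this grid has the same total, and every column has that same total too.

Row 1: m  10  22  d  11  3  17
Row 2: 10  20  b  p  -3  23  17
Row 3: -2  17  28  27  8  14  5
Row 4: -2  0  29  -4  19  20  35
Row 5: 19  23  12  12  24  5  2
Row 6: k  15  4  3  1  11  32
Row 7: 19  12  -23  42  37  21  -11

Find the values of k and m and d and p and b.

k = 31, m = 22, d = 12, p = 5, b = 25

Rows 3 and 4 both sum to 97, so that's the common total.
Column 3 has 22 + 28 + 29 + 12 + 4 − 23 = 72; the blank must be 97 − 72 = 25.
Row 6 has 15 + 4 + 3 + 1 + 11 + 32 = 66; the blank must be 97 − 66 = 31.
Column 1 has 10 − 2 − 2 + 19 + 31 + 19 = 75; the blank must be 97 − 75 = 22.
Row 1 has 22 + 10 + 22 + 11 + 3 + 17 = 85; the blank must be 97 − 85 = 12.
Row 2 has 10 + 20 + 25 − 3 + 23 + 17 = 92; the blank must be 97 − 92 = 5.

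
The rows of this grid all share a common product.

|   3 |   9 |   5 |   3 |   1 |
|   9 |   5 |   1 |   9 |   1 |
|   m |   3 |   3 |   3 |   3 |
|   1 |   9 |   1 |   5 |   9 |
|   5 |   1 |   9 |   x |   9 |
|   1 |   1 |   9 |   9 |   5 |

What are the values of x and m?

x = 1, m = 5

Rows 1 and 6 each multiply to 405, so every row has product 405.
Row 5: 5×1×9×9 = 405, so the missing entry is 405 ÷ 405 = 1.
Row 3: 3×3×3×3 = 81, so the missing entry is 405 ÷ 81 = 5.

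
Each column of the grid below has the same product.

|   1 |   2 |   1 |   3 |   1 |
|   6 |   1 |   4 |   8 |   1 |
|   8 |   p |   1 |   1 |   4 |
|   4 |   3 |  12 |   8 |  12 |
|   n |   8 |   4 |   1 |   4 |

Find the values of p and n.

p = 4, n = 1

Columns 3 and 4 each multiply to 192, so every column has product 192.
Column 2: 2×1×3×8 = 48, so the missing entry is 192 ÷ 48 = 4.
Column 1: 1×6×8×4 = 192, so the missing entry is 192 ÷ 192 = 1.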